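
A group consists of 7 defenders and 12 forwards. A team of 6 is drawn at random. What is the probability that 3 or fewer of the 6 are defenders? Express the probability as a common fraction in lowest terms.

Total selections: C(19,6) = 27132.
Count the complement (more than 3 defenders): C(7,4)·C(12,2) + C(7,5)·C(12,1) + C(7,6)·C(12,0) = 2310 + 252 + 7 = 2569.
Probability = 1 − 2569/27132 = 24563/27132 = 3509/3876.

3509/3876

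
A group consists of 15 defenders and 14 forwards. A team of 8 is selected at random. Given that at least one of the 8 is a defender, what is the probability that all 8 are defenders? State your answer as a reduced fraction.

Work in counts. Selections with at least one defender: C(29,8) − C(14,8) = 4292145 − 3003 = 4289142.
Of those, selections where all 8 are defenders: C(15,8) = 6435.
Conditional probability = 6435/4289142 = 15/9998.

15/9998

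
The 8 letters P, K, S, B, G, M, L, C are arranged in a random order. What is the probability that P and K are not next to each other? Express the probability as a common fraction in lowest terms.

There are 8! = 40320 arrangements.
Arrangements with P and K adjacent: 2·7! = 10080.
So not adjacent: 40320 − 10080 = 30240, probability 30240/40320 = 3/4.

3/4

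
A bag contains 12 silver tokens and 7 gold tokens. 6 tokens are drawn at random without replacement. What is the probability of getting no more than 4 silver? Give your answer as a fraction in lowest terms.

There are C(19,6) = 27132 ways to choose the 6.
Favorable selections (no more than 4 silver): C(12,0)·C(7,6) + C(12,1)·C(7,5) + C(12,2)·C(7,4) + C(12,3)·C(7,3) + C(12,4)·C(7,2) = 7 + 252 + 2310 + 7700 + 10395 = 20664.
Probability = 20664/27132 = 246/323.

246/323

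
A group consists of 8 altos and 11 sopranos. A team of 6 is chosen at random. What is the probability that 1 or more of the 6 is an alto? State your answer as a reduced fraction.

635/646

Total selections: C(19,6) = 27132.
The complement is all 6 are sopranos: C(11,6) = 462.
Probability = 1 − 462/27132 = 26670/27132 = 635/646.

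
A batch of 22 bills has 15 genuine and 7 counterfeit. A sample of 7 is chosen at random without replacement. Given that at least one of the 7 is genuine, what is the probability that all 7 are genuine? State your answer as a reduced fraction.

6435/170543

Work in counts. Selections with at least one genuine: C(22,7) − C(7,7) = 170544 − 1 = 170543.
Of those, selections where all 7 are genuine: C(15,7) = 6435.
Conditional probability = 6435/170543.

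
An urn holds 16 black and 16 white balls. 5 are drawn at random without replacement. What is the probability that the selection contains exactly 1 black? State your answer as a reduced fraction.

130/899

There are C(32,5) = 201376 ways to choose 5 from 32.
Selections with exactly 1 black: choose 1 of the 16 black and 4 of the 16 white, C(16,1)·C(16,4) = 16·1820 = 29120.
Probability = 29120/201376 = 130/899.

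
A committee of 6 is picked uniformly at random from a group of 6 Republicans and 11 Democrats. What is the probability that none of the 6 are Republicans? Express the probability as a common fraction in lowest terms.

33/884

There are C(17,6) = 12376 possible selections.
Selections with no Republicans (all Democrats): C(11,6) = 462.
Probability = 462/12376 = 33/884.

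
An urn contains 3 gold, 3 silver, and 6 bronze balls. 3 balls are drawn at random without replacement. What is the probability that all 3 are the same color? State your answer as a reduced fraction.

There are C(12,3) = 220 ways to draw 3 balls.
All same color: C(3,3) + C(3,3) + C(6,3) = 1 + 1 + 20 = 22.
Probability = 22/220 = 1/10.

1/10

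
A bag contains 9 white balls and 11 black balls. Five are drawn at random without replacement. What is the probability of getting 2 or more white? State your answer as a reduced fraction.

503/646

Total selections: C(20,5) = 15504.
Count the complement (fewer than 2 white): C(9,0)·C(11,5) + C(9,1)·C(11,4) = 462 + 2970 = 3432.
Probability = 1 − 3432/15504 = 12072/15504 = 503/646.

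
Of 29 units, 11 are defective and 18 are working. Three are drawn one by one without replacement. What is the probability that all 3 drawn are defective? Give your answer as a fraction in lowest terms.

55/1218

Multiply the conditional probabilities at each draw: 11/29 · 10/28 · 9/27 = 990/21924 = 55/1218.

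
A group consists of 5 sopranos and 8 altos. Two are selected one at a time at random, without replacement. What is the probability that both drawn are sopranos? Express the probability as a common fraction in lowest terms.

5/39

Multiply the conditional probabilities at each draw: 5/13 · 4/12 = 20/156 = 5/39.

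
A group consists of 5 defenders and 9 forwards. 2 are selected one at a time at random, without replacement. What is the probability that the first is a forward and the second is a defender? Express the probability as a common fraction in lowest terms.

45/182

Multiply the conditional probabilities at each draw: 9/14 · 5/13 = 45/182.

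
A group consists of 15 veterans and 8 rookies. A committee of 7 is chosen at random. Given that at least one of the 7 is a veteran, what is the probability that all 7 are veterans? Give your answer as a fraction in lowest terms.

Work in counts. Selections with at least one veteran: C(23,7) − C(8,7) = 245157 − 8 = 245149.
Of those, selections where all 7 are veterans: C(15,7) = 6435.
Conditional probability = 6435/245149.

6435/245149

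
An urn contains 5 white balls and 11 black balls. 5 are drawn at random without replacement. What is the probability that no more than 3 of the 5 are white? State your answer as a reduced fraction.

77/78

Total selections: C(16,5) = 4368.
Favorable selections (no more than 3 white): C(5,0)·C(11,5) + C(5,1)·C(11,4) + C(5,2)·C(11,3) + C(5,3)·C(11,2) = 462 + 1650 + 1650 + 550 = 4312.
Probability = 4312/4368 = 77/78.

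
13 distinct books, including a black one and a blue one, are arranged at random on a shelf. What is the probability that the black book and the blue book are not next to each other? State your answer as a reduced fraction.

There are 13! = 6227020800 arrangements.
Arrangements with the black book and the blue book adjacent: 2·12! = 958003200.
So not adjacent: 6227020800 − 958003200 = 5269017600, probability 5269017600/6227020800 = 11/13.

11/13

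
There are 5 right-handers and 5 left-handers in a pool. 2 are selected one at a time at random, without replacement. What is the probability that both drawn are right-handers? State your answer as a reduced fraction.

Multiply the conditional probabilities at each draw: 5/10 · 4/9 = 20/90 = 2/9.

2/9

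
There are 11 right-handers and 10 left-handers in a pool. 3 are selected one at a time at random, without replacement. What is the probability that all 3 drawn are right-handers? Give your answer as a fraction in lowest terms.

Multiply the conditional probabilities at each draw: 11/21 · 10/20 · 9/19 = 990/7980 = 33/266.

33/266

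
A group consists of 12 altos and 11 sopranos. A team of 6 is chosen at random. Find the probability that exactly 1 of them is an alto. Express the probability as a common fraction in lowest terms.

There are C(23,6) = 100947 ways to choose 6 from 23.
Selections with exactly 1 alto: choose 1 of the 12 altos and 5 of the 11 sopranos, C(12,1)·C(11,5) = 12·462 = 5544.
Probability = 5544/100947 = 24/437.

24/437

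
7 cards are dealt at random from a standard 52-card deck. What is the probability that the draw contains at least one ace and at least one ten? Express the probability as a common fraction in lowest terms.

There are C(52,7) = 133784560 possible draws.
By inclusion-exclusion on the complements, draws missing all aces or all tens: C(48,7) + C(48,7) − C(44,7) = 73629072 + 73629072 − 38320568 = 108937576.
So draws with at least one of each: 133784560 − 108937576 = 24846984, probability 24846984/133784560 = 3105873/16723070.

3105873/16723070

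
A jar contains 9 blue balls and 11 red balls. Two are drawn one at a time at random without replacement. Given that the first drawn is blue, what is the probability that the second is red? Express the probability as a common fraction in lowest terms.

After removing one blue, 19 remain: 8 blue and 11 red.
So the probability the next is red is 11/19.

11/19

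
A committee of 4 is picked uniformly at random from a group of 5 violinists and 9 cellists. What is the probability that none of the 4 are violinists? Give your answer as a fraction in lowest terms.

18/143

There are C(14,4) = 1001 possible selections.
Selections with no violinists (all cellists): C(9,4) = 126.
Probability = 126/1001 = 18/143.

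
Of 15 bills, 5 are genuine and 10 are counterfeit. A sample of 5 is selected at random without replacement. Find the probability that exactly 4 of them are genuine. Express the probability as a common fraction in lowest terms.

The sample space is all 5-subsets of the 15: C(15,5) = 3003.
Selections with exactly 4 genuine: choose 4 of the 5 genuine and 1 of the 10 counterfeit, C(5,4)·C(10,1) = 5·10 = 50.
Probability = 50/3003.

50/3003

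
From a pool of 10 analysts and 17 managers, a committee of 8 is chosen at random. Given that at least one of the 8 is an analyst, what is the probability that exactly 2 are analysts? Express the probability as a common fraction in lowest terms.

Work in counts. Selections with at least one analyst: C(27,8) − C(17,8) = 2220075 − 24310 = 2195765.
Of those, selections where exactly 2 are analysts: C(10,2)·C(17,6) = 45·12376 = 556920.
Conditional probability = 556920/2195765 = 8568/33781.

8568/33781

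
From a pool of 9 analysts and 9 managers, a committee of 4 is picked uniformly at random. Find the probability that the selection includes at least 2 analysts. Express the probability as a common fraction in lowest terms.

There are C(18,4) = 3060 ways to choose the 4.
Count the complement (fewer than 2 analysts): C(9,0)·C(9,4) + C(9,1)·C(9,3) = 126 + 756 = 882.
Probability = 1 − 882/3060 = 2178/3060 = 121/170.

121/170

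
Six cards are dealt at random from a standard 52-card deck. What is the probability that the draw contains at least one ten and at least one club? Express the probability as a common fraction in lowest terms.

6772177/20358520

There are C(52,6) = 20358520 possible draws.
By inclusion-exclusion on the complements, draws missing all tens or all clubs: C(48,6) + C(39,6) − C(36,6) = 12271512 + 3262623 − 1947792 = 13586343.
So draws with at least one of each: 20358520 − 13586343 = 6772177, probability 6772177/20358520.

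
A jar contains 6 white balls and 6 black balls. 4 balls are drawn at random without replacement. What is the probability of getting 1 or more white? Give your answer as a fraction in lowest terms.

32/33

Total selections: C(12,4) = 495.
The complement is all 4 are black: C(6,4) = 15.
Probability = 1 − 15/495 = 480/495 = 32/33.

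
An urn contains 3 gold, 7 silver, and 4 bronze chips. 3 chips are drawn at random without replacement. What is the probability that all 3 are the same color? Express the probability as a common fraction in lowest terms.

10/91

There are C(14,3) = 364 ways to draw 3 chips.
All same color: C(3,3) + C(7,3) + C(4,3) = 1 + 35 + 4 = 40.
Probability = 40/364 = 10/91.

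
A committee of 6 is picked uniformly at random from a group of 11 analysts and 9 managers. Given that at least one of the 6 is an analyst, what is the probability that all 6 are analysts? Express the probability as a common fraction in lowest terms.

Work in counts. Selections with at least one analyst: C(20,6) − C(9,6) = 38760 − 84 = 38676.
Of those, selections where all 6 are analysts: C(11,6) = 462.
Conditional probability = 462/38676 = 7/586.

7/586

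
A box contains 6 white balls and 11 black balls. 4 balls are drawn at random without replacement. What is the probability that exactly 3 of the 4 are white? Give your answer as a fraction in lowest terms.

11/119

There are C(17,4) = 2380 ways to choose 4 from 17.
Selections with exactly 3 white: choose 3 of the 6 white and 1 of the 11 black, C(6,3)·C(11,1) = 20·11 = 220.
Probability = 220/2380 = 11/119.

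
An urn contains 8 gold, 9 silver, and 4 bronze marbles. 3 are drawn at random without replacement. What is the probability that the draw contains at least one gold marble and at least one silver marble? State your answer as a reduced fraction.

414/665

There are C(21,3) = 1330 possible draws.
By inclusion-exclusion on the complements, draws missing all gold or all silver: C(13,3) + C(12,3) − C(4,3) = 286 + 220 − 4 = 502.
So draws with at least one of each: 1330 − 502 = 828, probability 828/1330 = 414/665.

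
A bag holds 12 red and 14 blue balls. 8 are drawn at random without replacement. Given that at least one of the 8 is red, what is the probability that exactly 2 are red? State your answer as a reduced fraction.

Work in counts. Selections with at least one red: C(26,8) − C(14,8) = 1562275 − 3003 = 1559272.
Of those, selections where exactly 2 are red: C(12,2)·C(14,6) = 66·3003 = 198198.
Conditional probability = 198198/1559272 = 693/5452.

693/5452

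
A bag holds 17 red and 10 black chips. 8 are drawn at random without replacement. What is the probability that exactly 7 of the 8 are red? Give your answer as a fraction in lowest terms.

The sample space is all 8-subsets of the 27: C(27,8) = 2220075.
Selections with exactly 7 red: choose 7 of the 17 red and 1 of the 10 black, C(17,7)·C(10,1) = 19448·10 = 194480.
Probability = 194480/2220075 = 272/3105.

272/3105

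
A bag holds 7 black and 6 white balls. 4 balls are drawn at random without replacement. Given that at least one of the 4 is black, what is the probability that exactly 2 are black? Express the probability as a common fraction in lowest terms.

Work in counts. Selections with at least one black: C(13,4) − C(6,4) = 715 − 15 = 700.
Of those, selections where exactly 2 are black: C(7,2)·C(6,2) = 21·15 = 315.
Conditional probability = 315/700 = 9/20.

9/20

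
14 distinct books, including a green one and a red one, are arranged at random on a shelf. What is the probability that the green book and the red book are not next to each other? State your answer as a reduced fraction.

6/7

There are 14! = 87178291200 arrangements.
Arrangements with the green book and the red book adjacent: 2·13! = 12454041600.
So not adjacent: 87178291200 − 12454041600 = 74724249600, probability 74724249600/87178291200 = 6/7.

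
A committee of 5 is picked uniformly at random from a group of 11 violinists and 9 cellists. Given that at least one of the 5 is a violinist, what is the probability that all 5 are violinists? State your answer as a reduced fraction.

Work in counts. Selections with at least one violinist: C(20,5) − C(9,5) = 15504 − 126 = 15378.
Of those, selections where all 5 are violinists: C(11,5) = 462.
Conditional probability = 462/15378 = 7/233.

7/233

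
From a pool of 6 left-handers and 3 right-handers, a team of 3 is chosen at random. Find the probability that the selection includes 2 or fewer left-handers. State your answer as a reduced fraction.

16/21

Total selections: C(9,3) = 84.
Favorable selections (2 or fewer left-handers): C(6,0)·C(3,3) + C(6,1)·C(3,2) + C(6,2)·C(3,1) = 1 + 18 + 45 = 64.
Probability = 64/84 = 16/21.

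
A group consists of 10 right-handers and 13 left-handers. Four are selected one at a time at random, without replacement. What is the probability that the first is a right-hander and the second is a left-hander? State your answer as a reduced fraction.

65/253

Multiply the conditional probabilities at each draw: 10/23 · 13/22 = 130/506 = 65/253.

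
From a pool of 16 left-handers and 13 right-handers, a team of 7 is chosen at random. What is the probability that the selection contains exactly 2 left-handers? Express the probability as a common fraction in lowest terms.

There are C(29,7) = 1560780 ways to choose 7 from 29.
Selections with exactly 2 left-handers: choose 2 of the 16 left-handers and 5 of the 13 right-handers, C(16,2)·C(13,5) = 120·1287 = 154440.
Probability = 154440/1560780 = 66/667.

66/667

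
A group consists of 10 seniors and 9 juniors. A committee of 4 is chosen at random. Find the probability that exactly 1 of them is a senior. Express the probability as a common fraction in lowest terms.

The sample space is all 4-subsets of the 19: C(19,4) = 3876.
Selections with exactly 1 senior: choose 1 of the 10 seniors and 3 of the 9 juniors, C(10,1)·C(9,3) = 10·84 = 840.
Probability = 840/3876 = 70/323.

70/323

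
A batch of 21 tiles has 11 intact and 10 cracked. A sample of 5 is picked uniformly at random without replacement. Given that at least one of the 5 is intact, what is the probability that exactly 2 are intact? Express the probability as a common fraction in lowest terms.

Work in counts. Selections with at least one intact: C(21,5) − C(10,5) = 20349 − 252 = 20097.
Of those, selections where exactly 2 are intact: C(11,2)·C(10,3) = 55·120 = 6600.
Conditional probability = 6600/20097 = 200/609.

200/609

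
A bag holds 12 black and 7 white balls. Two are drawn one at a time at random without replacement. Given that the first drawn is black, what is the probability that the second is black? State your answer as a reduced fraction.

11/18

After removing one black, 18 remain: 11 black and 7 white.
So the probability the next is black is 11/18.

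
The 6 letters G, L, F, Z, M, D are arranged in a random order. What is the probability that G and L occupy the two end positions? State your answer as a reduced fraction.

1/15

There are 6! = 720 arrangements.
Place G and L at the ends in 2 ways, arrange the remaining 4 in 4! = 24 ways: 2·24 = 48.
Probability = 48/720 = 1/15.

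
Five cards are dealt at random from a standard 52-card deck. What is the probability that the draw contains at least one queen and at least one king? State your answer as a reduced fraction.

6509/64974

There are C(52,5) = 2598960 possible draws.
By inclusion-exclusion on the complements, draws missing all queens or all kings: C(48,5) + C(48,5) − C(44,5) = 1712304 + 1712304 − 1086008 = 2338600.
So draws with at least one of each: 2598960 − 2338600 = 260360, probability 260360/2598960 = 6509/64974.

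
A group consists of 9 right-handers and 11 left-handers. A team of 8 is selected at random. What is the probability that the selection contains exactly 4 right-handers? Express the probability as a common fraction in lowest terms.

Total number of selections: C(20,8) = 125970.
Selections with exactly 4 right-handers: choose 4 of the 9 right-handers and 4 of the 11 left-handers, C(9,4)·C(11,4) = 126·330 = 41580.
Probability = 41580/125970 = 1386/4199.

1386/4199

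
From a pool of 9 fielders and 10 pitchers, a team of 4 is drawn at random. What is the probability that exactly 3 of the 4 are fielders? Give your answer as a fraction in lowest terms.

70/323

Total number of selections: C(19,4) = 3876.
Selections with exactly 3 fielders: choose 3 of the 9 fielders and 1 of the 10 pitchers, C(9,3)·C(10,1) = 84·10 = 840.
Probability = 840/3876 = 70/323.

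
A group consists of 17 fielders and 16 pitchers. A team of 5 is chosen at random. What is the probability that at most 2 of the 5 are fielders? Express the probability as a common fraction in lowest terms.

9289/19778

Total selections: C(33,5) = 237336.
Favorable selections (at most 2 fielders): C(17,0)·C(16,5) + C(17,1)·C(16,4) + C(17,2)·C(16,3) = 4368 + 30940 + 76160 = 111468.
Probability = 111468/237336 = 9289/19778.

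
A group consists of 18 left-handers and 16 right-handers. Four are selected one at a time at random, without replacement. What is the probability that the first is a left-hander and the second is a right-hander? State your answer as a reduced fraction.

Multiply the conditional probabilities at each draw: 18/34 · 16/33 = 288/1122 = 48/187.

48/187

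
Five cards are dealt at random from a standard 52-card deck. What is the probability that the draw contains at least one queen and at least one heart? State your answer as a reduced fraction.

There are C(52,5) = 2598960 possible draws.
By inclusion-exclusion on the complements, draws missing all queens or all hearts: C(48,5) + C(39,5) − C(36,5) = 1712304 + 575757 − 376992 = 1911069.
So draws with at least one of each: 2598960 − 1911069 = 687891, probability 687891/2598960 = 229297/866320.

229297/866320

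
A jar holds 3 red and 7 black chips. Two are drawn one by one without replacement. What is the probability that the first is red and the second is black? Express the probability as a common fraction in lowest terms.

Multiply the conditional probabilities at each draw: 3/10 · 7/9 = 21/90 = 7/30.

7/30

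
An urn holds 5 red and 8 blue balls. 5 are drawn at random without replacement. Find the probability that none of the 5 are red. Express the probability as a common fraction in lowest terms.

There are C(13,5) = 1287 possible selections.
Selections with no red (all blue): C(8,5) = 56.
Probability = 56/1287.

56/1287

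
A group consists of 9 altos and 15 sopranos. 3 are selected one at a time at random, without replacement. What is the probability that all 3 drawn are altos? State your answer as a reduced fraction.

Multiply the conditional probabilities at each draw: 9/24 · 8/23 · 7/22 = 504/12144 = 21/506.

21/506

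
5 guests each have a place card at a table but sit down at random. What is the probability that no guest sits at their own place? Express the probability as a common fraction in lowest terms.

11/30

There are 5! = 120 seatings.
By inclusion-exclusion, seatings with no fixed points: C(5,0)·5! − C(5,1)·4! + C(5,2)·3! − C(5,3)·2! + C(5,4)·1! − C(5,5)·0! = 44.
Probability = 44/120 = 11/30.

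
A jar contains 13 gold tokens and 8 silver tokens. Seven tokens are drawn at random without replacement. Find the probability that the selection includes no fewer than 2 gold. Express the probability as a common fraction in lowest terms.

There are C(21,7) = 116280 ways to choose the 7.
Count the complement (fewer than 2 gold): C(13,0)·C(8,7) + C(13,1)·C(8,6) = 8 + 364 = 372.
Probability = 1 − 372/116280 = 115908/116280 = 9659/9690.

9659/9690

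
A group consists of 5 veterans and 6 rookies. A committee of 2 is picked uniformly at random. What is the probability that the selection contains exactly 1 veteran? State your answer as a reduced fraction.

The sample space is all 2-subsets of the 11: C(11,2) = 55.
Selections with exactly 1 veteran: choose 1 of the 5 veterans and 1 of the 6 rookies, C(5,1)·C(6,1) = 5·6 = 30.
Probability = 30/55 = 6/11.

6/11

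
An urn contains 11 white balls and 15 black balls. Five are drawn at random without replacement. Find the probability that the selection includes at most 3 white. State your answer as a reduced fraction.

Total selections: C(26,5) = 65780.
Count the complement (more than 3 white): C(11,4)·C(15,1) + C(11,5)·C(15,0) = 4950 + 462 = 5412.
Probability = 1 − 5412/65780 = 60368/65780 = 1372/1495.

1372/1495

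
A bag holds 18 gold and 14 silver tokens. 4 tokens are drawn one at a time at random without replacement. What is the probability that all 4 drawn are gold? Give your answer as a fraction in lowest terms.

153/1798

Multiply the conditional probabilities at each draw: 18/32 · 17/31 · 16/30 · 15/29 = 73440/863040 = 153/1798.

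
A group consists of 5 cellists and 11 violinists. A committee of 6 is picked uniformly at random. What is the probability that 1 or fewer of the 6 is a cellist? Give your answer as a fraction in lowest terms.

9/26

There are C(16,6) = 8008 ways to choose the 6.
Favorable selections (1 or fewer cellist): C(5,0)·C(11,6) + C(5,1)·C(11,5) = 462 + 2310 = 2772.
Probability = 2772/8008 = 9/26.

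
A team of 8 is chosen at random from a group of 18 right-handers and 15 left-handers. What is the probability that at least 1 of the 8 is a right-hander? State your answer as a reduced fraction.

10783/10788

Total selections: C(33,8) = 13884156.
Favorable selections (at least 1 right-hander): C(18,1)·C(15,7) + C(18,2)·C(15,6) + C(18,3)·C(15,5) + C(18,4)·C(15,4) + C(18,5)·C(15,3) + C(18,6)·C(15,2) + C(18,7)·C(15,1) + C(18,8)·C(15,0) = 115830 + 765765 + 2450448 + 4176900 + 3898440 + 1949220 + 477360 + 43758 = 13877721.
Probability = 13877721/13884156 = 10783/10788.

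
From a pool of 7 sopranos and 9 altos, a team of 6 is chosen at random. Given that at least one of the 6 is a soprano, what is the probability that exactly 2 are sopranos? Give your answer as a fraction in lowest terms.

189/566

Work in counts. Selections with at least one soprano: C(16,6) − C(9,6) = 8008 − 84 = 7924.
Of those, selections where exactly 2 are sopranos: C(7,2)·C(9,4) = 21·126 = 2646.
Conditional probability = 2646/7924 = 189/566.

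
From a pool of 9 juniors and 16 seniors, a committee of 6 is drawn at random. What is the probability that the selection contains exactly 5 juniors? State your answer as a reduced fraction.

There are C(25,6) = 177100 ways to choose 6 from 25.
Selections with exactly 5 juniors: choose 5 of the 9 juniors and 1 of the 16 seniors, C(9,5)·C(16,1) = 126·16 = 2016.
Probability = 2016/177100 = 72/6325.

72/6325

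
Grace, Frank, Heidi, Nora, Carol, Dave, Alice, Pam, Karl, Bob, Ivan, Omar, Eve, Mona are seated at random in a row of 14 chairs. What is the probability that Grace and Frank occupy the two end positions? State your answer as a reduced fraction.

1/91

There are 14! = 87178291200 arrangements.
Place Grace and Frank at the ends in 2 ways, arrange the remaining 12 in 12! = 479001600 ways: 2·479001600 = 958003200.
Probability = 958003200/87178291200 = 1/91.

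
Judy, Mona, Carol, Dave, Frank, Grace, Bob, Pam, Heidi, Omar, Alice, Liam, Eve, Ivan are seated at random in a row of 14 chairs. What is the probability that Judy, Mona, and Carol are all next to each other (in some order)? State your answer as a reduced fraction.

3/91

There are 14! = 87178291200 arrangements.
Treat the three as one block: 12! placements × 3! orders within the block = 479001600·6 = 2874009600.
Probability = 2874009600/87178291200 = 3/91.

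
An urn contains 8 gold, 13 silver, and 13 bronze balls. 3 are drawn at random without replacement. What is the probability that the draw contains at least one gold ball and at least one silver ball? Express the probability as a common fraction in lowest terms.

585/1496

There are C(34,3) = 5984 possible draws.
By inclusion-exclusion on the complements, draws missing all gold or all silver: C(26,3) + C(21,3) − C(13,3) = 2600 + 1330 − 286 = 3644.
So draws with at least one of each: 5984 − 3644 = 2340, probability 2340/5984 = 585/1496.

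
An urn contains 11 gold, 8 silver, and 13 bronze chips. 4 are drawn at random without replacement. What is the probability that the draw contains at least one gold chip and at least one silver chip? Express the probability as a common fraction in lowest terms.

There are C(32,4) = 35960 possible draws.
By inclusion-exclusion on the complements, draws missing all gold or all silver: C(21,4) + C(24,4) − C(13,4) = 5985 + 10626 − 715 = 15896.
So draws with at least one of each: 35960 − 15896 = 20064, probability 20064/35960 = 2508/4495.

2508/4495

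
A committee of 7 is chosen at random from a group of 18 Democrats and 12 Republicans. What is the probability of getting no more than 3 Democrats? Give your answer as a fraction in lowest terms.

Total selections: C(30,7) = 2035800.
Favorable selections (no more than 3 Democrats): C(18,0)·C(12,7) + C(18,1)·C(12,6) + C(18,2)·C(12,5) + C(18,3)·C(12,4) = 792 + 16632 + 121176 + 403920 = 542520.
Probability = 542520/2035800 = 1507/5655.

1507/5655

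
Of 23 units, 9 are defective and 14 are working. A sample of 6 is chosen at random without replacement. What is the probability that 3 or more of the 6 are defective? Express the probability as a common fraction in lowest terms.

Total selections: C(23,6) = 100947.
Favorable selections (3 or more defective): C(9,3)·C(14,3) + C(9,4)·C(14,2) + C(9,5)·C(14,1) + C(9,6)·C(14,0) = 30576 + 11466 + 1764 + 84 = 43890.
Probability = 43890/100947 = 10/23.

10/23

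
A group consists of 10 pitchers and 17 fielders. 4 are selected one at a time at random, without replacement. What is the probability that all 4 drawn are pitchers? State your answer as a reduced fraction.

7/585

Multiply the conditional probabilities at each draw: 10/27 · 9/26 · 8/25 · 7/24 = 5040/421200 = 7/585.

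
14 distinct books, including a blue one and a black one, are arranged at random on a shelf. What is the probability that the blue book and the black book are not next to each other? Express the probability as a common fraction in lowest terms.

There are 14! = 87178291200 arrangements.
Arrangements with the blue book and the black book adjacent: 2·13! = 12454041600.
So not adjacent: 87178291200 − 12454041600 = 74724249600, probability 74724249600/87178291200 = 6/7.

6/7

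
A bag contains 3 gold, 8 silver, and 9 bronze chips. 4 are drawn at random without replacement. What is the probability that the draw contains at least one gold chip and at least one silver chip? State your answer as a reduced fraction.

2096/4845

There are C(20,4) = 4845 possible draws.
By inclusion-exclusion on the complements, draws missing all gold or all silver: C(17,4) + C(12,4) − C(9,4) = 2380 + 495 − 126 = 2749.
So draws with at least one of each: 4845 − 2749 = 2096, probability 2096/4845.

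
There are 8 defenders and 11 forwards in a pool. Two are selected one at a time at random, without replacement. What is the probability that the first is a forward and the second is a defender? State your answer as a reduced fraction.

44/171

Multiply the conditional probabilities at each draw: 11/19 · 8/18 = 88/342 = 44/171.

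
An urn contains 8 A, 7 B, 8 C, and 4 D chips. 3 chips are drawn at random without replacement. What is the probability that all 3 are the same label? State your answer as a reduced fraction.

There are C(27,3) = 2925 ways to draw 3 chips.
All same label: C(8,3) + C(7,3) + C(8,3) + C(4,3) = 56 + 35 + 56 + 4 = 151.
Probability = 151/2925.

151/2925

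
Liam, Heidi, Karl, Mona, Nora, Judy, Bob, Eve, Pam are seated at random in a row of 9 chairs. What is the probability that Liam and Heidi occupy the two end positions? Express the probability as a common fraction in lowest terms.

There are 9! = 362880 arrangements.
Place Liam and Heidi at the ends in 2 ways, arrange the remaining 7 in 7! = 5040 ways: 2·5040 = 10080.
Probability = 10080/362880 = 1/36.

1/36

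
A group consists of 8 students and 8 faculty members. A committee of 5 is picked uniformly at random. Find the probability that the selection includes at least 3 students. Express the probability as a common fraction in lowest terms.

1/2

Total selections: C(16,5) = 4368.
Favorable selections (at least 3 students): C(8,3)·C(8,2) + C(8,4)·C(8,1) + C(8,5)·C(8,0) = 1568 + 560 + 56 = 2184.
Probability = 2184/4368 = 1/2.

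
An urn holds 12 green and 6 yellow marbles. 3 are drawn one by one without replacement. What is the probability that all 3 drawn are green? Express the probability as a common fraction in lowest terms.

Multiply the conditional probabilities at each draw: 12/18 · 11/17 · 10/16 = 1320/4896 = 55/204.

55/204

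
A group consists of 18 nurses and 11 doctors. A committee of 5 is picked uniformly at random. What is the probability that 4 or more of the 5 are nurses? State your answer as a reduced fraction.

4692/13195

Total selections: C(29,5) = 118755.
Favorable selections (4 or more nurses): C(18,4)·C(11,1) + C(18,5)·C(11,0) = 33660 + 8568 = 42228.
Probability = 42228/118755 = 4692/13195.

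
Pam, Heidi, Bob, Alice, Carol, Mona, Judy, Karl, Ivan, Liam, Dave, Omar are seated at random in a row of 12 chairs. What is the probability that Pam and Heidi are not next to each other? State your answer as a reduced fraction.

There are 12! = 479001600 arrangements.
Arrangements with Pam and Heidi adjacent: 2·11! = 79833600.
So not adjacent: 479001600 − 79833600 = 399168000, probability 399168000/479001600 = 5/6.

5/6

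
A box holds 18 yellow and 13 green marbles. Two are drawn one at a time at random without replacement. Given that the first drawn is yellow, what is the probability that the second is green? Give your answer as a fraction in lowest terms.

After removing one yellow, 30 remain: 17 yellow and 13 green.
So the probability the next is green is 13/30.

13/30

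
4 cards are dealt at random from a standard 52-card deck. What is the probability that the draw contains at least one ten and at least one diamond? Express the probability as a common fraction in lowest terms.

There are C(52,4) = 270725 possible draws.
By inclusion-exclusion on the complements, draws missing all tens or all diamonds: C(48,4) + C(39,4) − C(36,4) = 194580 + 82251 − 58905 = 217926.
So draws with at least one of each: 270725 − 217926 = 52799, probability 52799/270725.

52799/270725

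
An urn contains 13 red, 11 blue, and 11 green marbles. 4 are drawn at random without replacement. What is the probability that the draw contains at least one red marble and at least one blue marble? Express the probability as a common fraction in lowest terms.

There are C(35,4) = 52360 possible draws.
By inclusion-exclusion on the complements, draws missing all red or all blue: C(22,4) + C(24,4) − C(11,4) = 7315 + 10626 − 330 = 17611.
So draws with at least one of each: 52360 − 17611 = 34749, probability 34749/52360 = 3159/4760.

3159/4760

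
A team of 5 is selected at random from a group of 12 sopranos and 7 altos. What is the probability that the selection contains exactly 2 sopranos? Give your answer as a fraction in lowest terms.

There are C(19,5) = 11628 ways to choose 5 from 19.
Selections with exactly 2 sopranos: choose 2 of the 12 sopranos and 3 of the 7 altos, C(12,2)·C(7,3) = 66·35 = 2310.
Probability = 2310/11628 = 385/1938.

385/1938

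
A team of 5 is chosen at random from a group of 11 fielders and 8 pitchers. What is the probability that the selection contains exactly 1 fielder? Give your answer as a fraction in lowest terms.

385/5814

The sample space is all 5-subsets of the 19: C(19,5) = 11628.
Selections with exactly 1 fielder: choose 1 of the 11 fielders and 4 of the 8 pitchers, C(11,1)·C(8,4) = 11·70 = 770.
Probability = 770/11628 = 385/5814.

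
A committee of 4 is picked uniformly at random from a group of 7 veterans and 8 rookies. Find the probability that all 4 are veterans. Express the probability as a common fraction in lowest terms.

There are C(15,4) = 1365 possible selections.
Selections with all veterans: C(7,4) = 35.
Probability = 35/1365 = 1/39.

1/39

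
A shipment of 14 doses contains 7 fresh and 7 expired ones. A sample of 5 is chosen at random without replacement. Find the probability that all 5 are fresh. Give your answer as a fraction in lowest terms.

There are C(14,5) = 2002 possible selections.
Selections with all fresh: C(7,5) = 21.
Probability = 21/2002 = 3/286.

3/286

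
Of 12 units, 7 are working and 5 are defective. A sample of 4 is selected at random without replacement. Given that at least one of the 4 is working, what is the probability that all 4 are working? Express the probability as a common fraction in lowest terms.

1/14

Work in counts. Selections with at least one working: C(12,4) − C(5,4) = 495 − 5 = 490.
Of those, selections where all 4 are working: C(7,4) = 35.
Conditional probability = 35/490 = 1/14.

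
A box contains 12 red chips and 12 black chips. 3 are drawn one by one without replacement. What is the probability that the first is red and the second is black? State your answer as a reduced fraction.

6/23

Multiply the conditional probabilities at each draw: 12/24 · 12/23 = 144/552 = 6/23.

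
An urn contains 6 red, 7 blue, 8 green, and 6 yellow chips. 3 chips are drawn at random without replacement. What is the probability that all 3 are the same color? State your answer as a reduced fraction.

There are C(27,3) = 2925 ways to draw 3 chips.
All same color: C(6,3) + C(7,3) + C(8,3) + C(6,3) = 20 + 35 + 56 + 20 = 131.
Probability = 131/2925.

131/2925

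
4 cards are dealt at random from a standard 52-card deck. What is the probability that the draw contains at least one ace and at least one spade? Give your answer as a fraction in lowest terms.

52799/270725

There are C(52,4) = 270725 possible draws.
By inclusion-exclusion on the complements, draws missing all aces or all spades: C(48,4) + C(39,4) − C(36,4) = 194580 + 82251 − 58905 = 217926.
So draws with at least one of each: 270725 − 217926 = 52799, probability 52799/270725.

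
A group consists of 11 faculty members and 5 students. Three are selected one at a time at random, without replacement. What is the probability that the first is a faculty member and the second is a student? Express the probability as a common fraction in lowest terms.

Multiply the conditional probabilities at each draw: 11/16 · 5/15 = 55/240 = 11/48.

11/48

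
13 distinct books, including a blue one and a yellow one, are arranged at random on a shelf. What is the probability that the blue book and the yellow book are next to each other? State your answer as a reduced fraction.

2/13

There are 13! = 6227020800 arrangements.
Treat the blue book and the yellow book as a block: 12! arrangements of the blocks × 2 orders within the block = 2·479001600 = 958003200.
Probability = 958003200/6227020800 = 2/13.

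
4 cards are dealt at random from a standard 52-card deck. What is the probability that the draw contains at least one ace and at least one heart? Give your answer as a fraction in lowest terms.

52799/270725

There are C(52,4) = 270725 possible draws.
By inclusion-exclusion on the complements, draws missing all aces or all hearts: C(48,4) + C(39,4) − C(36,4) = 194580 + 82251 − 58905 = 217926.
So draws with at least one of each: 270725 − 217926 = 52799, probability 52799/270725.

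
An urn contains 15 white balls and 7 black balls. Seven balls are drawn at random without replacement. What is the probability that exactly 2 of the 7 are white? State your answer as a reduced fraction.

The sample space is all 7-subsets of the 22: C(22,7) = 170544.
Selections with exactly 2 white: choose 2 of the 15 white and 5 of the 7 black, C(15,2)·C(7,5) = 105·21 = 2205.
Probability = 2205/170544 = 735/56848.

735/56848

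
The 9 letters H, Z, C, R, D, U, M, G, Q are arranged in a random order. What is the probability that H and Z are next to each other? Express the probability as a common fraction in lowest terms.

There are 9! = 362880 arrangements.
Treat H and Z as a block: 8! arrangements of the blocks × 2 orders within the block = 2·40320 = 80640.
Probability = 80640/362880 = 2/9.

2/9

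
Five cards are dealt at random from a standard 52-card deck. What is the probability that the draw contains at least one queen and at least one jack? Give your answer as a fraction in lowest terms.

There are C(52,5) = 2598960 possible draws.
By inclusion-exclusion on the complements, draws missing all queens or all jacks: C(48,5) + C(48,5) − C(44,5) = 1712304 + 1712304 − 1086008 = 2338600.
So draws with at least one of each: 2598960 − 2338600 = 260360, probability 260360/2598960 = 6509/64974.

6509/64974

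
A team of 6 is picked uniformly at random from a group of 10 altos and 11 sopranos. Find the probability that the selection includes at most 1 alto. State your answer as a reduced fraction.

121/1292

There are C(21,6) = 54264 ways to choose the 6.
Favorable selections (at most 1 alto): C(10,0)·C(11,6) + C(10,1)·C(11,5) = 462 + 4620 = 5082.
Probability = 5082/54264 = 121/1292.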